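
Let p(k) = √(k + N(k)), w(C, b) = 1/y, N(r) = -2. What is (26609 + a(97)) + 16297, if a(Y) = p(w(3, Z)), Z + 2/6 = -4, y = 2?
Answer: 42906 + I*√6/2 ≈ 42906.0 + 1.2247*I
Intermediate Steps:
Z = -13/3 (Z = -⅓ - 4 = -13/3 ≈ -4.3333)
w(C, b) = ½ (w(C, b) = 1/2 = ½)
p(k) = √(-2 + k) (p(k) = √(k - 2) = √(-2 + k))
a(Y) = I*√6/2 (a(Y) = √(-2 + ½) = √(-3/2) = I*√6/2)
(26609 + a(97)) + 16297 = (26609 + I*√6/2) + 16297 = 42906 + I*√6/2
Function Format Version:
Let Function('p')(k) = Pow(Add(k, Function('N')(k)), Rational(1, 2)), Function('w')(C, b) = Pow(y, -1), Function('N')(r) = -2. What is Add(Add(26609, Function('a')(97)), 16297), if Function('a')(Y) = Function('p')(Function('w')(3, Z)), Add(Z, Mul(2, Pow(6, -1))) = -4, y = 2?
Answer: Add(42906, Mul(Rational(1, 2), I, Pow(6, Rational(1, 2)))) ≈ Add(42906., Mul(1.2247, I))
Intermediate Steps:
Z = Rational(-13, 3) (Z = Add(Rational(-1, 3), -4) = Rational(-13, 3) ≈ -4.3333)
Function('w')(C, b) = Rational(1, 2) (Function('w')(C, b) = Pow(2, -1) = Rational(1, 2))
Function('p')(k) = Pow(Add(-2, k), Rational(1, 2)) (Function('p')(k) = Pow(Add(k, -2), Rational(1, 2)) = Pow(Add(-2, k), Rational(1, 2)))
Function('a')(Y) = Mul(Rational(1, 2), I, Pow(6, Rational(1, 2))) (Function('a')(Y) = Pow(Add(-2, Rational(1, 2)), Rational(1, 2)) = Pow(Rational(-3, 2), Rational(1, 2)) = Mul(Rational(1, 2), I, Pow(6, Rational(1, 2))))
Add(Add(26609, Function('a')(97)), 16297) = Add(Add(26609, Mul(Rational(1, 2), I, Pow(6, Rational(1, 2)))), 16297) = Add(42906, Mul(Rational(1, 2), I, Pow(6, Rational(1, 2))))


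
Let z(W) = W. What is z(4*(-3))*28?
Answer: -336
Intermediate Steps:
z(4*(-3))*28 = (4*(-3))*28 = -12*28 = -336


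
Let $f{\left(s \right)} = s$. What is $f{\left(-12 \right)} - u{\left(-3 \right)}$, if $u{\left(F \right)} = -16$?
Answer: $4$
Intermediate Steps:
$f{\left(-12 \right)} - u{\left(-3 \right)} = -12 - -16 = -12 + 16 = 4$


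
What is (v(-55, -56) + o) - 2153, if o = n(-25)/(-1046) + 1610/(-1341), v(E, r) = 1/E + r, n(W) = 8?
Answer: -85256975798/38573865 ≈ -2210.2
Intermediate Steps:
v(E, r) = r + 1/E
o = -847394/701343 (o = 8/(-1046) + 1610/(-1341) = 8*(-1/1046) + 1610*(-1/1341) = -4/523 - 1610/1341 = -847394/701343 ≈ -1.2082)
(v(-55, -56) + o) - 2153 = ((-56 + 1/(-55)) - 847394/701343) - 2153 = ((-56 - 1/55) - 847394/701343) - 2153 = (-3081/55 - 847394/701343) - 2153 = -2207444453/38573865 - 2153 = -85256975798/38573865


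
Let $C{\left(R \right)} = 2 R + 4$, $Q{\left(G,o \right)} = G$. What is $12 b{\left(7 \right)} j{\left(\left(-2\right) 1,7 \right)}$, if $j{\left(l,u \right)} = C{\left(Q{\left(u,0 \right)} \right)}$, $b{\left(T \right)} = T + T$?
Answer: $3024$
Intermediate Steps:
$C{\left(R \right)} = 4 + 2 R$
$b{\left(T \right)} = 2 T$
$j{\left(l,u \right)} = 4 + 2 u$
$12 b{\left(7 \right)} j{\left(\left(-2\right) 1,7 \right)} = 12 \cdot 2 \cdot 7 \left(4 + 2 \cdot 7\right) = 12 \cdot 14 \left(4 + 14\right) = 168 \cdot 18 = 3024$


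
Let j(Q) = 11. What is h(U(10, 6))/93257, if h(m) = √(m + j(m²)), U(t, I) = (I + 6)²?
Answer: √155/93257 ≈ 0.00013350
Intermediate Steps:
U(t, I) = (6 + I)²
h(m) = √(11 + m) (h(m) = √(m + 11) = √(11 + m))
h(U(10, 6))/93257 = √(11 + (6 + 6)²)/93257 = √(11 + 12²)*(1/93257) = √(11 + 144)*(1/93257) = √155*(1/93257) = √155/93257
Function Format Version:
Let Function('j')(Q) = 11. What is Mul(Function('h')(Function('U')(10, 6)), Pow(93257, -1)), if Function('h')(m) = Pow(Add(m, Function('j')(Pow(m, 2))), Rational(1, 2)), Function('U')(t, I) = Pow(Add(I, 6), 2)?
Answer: Mul(Rational(1, 93257), Pow(155, Rational(1, 2))) ≈ 0.00013350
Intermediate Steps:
Function('U')(t, I) = Pow(Add(6, I), 2)
Function('h')(m) = Pow(Add(11, m), Rational(1, 2)) (Function('h')(m) = Pow(Add(m, 11), Rational(1, 2)) = Pow(Add(11, m), Rational(1, 2)))
Mul(Function('h')(Function('U')(10, 6)), Pow(93257, -1)) = Mul(Pow(Add(11, Pow(Add(6, 6), 2)), Rational(1, 2)), Pow(93257, -1)) = Mul(Pow(Add(11, Pow(12, 2)), Rational(1, 2)), Rational(1, 93257)) = Mul(Pow(Add(11, 144), Rational(1, 2)), Rational(1, 93257)) = Mul(Pow(155, Rational(1, 2)), Rational(1, 93257)) = Mul(Rational(1, 93257), Pow(155, Rational(1, 2)))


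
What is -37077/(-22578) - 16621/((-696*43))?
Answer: 247484899/112619064 ≈ 2.1975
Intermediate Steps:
-37077/(-22578) - 16621/((-696*43)) = -37077*(-1/22578) - 16621/(-29928) = 12359/7526 - 16621*(-1/29928) = 12359/7526 + 16621/29928 = 247484899/112619064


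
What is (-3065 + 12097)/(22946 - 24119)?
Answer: -9032/1173 ≈ -7.6999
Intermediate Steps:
(-3065 + 12097)/(22946 - 24119) = 9032/(-1173) = 9032*(-1/1173) = -9032/1173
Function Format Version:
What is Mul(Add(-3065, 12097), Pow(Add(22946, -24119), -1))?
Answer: Rational(-9032, 1173) ≈ -7.6999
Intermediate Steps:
Mul(Add(-3065, 12097), Pow(Add(22946, -24119), -1)) = Mul(9032, Pow(-1173, -1)) = Mul(9032, Rational(-1, 1173)) = Rational(-9032, 1173)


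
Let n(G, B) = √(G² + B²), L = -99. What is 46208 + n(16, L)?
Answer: 46208 + √10057 ≈ 46308.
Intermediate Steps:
n(G, B) = √(B² + G²)
46208 + n(16, L) = 46208 + √((-99)² + 16²) = 46208 + √(9801 + 256) = 46208 + √10057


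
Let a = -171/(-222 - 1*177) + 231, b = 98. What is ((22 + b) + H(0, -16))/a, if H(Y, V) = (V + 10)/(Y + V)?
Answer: 749/1440 ≈ 0.52014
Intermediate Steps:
H(Y, V) = (10 + V)/(V + Y)
a = 1620/7 (a = -171/(-222 - 177) + 231 = -171/(-399) + 231 = -171*(-1/399) + 231 = 3/7 + 231 = 1620/7 ≈ 231.43)
((22 + b) + H(0, -16))/a = ((22 + 98) + (10 - 16)/(-16 + 0))/(1620/7) = (120 - 6/(-16))*(7/1620) = (120 - 1/16*(-6))*(7/1620) = (120 + 3/8)*(7/1620) = (963/8)*(7/1620) = 749/1440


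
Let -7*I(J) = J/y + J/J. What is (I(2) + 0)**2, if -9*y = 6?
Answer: 4/49 ≈ 0.081633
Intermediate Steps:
y = -2/3 (y = -1/9*6 = -2/3 ≈ -0.66667)
I(J) = -1/7 + 3*J/14 (I(J) = -(J/(-2/3) + J/J)/7 = -(J*(-3/2) + 1)/7 = -(-3*J/2 + 1)/7 = -(1 - 3*J/2)/7 = -1/7 + 3*J/14)
(I(2) + 0)**2 = ((-1/7 + (3/14)*2) + 0)**2 = ((-1/7 + 3/7) + 0)**2 = (2/7 + 0)**2 = (2/7)**2 = 4/49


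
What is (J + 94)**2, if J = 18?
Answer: 12544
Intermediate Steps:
(J + 94)**2 = (18 + 94)**2 = 112**2 = 12544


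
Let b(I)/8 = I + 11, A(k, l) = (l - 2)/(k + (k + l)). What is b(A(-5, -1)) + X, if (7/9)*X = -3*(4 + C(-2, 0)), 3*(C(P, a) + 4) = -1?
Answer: 7043/77 ≈ 91.468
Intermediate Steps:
C(P, a) = -13/3 (C(P, a) = -4 + (⅓)*(-1) = -4 - ⅓ = -13/3)
A(k, l) = (-2 + l)/(l + 2*k)
b(I) = 88 + 8*I (b(I) = 8*(I + 11) = 8*(11 + I) = 88 + 8*I)
X = 9/7 (X = 9*(-3*(4 - 13/3))/7 = 9*(-3*(-⅓))/7 = (9/7)*1 = 9/7 ≈ 1.2857)
b(A(-5, -1)) + X = (88 + 8*((-2 - 1)/(-1 + 2*(-5)))) + 9/7 = (88 + 8*(-3/(-1 - 10))) + 9/7 = (88 + 8*(-3/(-11))) + 9/7 = (88 + 8*(-1/11*(-3))) + 9/7 = (88 + 8*(3/11)) + 9/7 = (88 + 24/11) + 9/7 = 992/11 + 9/7 = 7043/77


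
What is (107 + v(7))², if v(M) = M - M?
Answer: 11449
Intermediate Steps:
v(M) = 0
(107 + v(7))² = (107 + 0)² = 107² = 11449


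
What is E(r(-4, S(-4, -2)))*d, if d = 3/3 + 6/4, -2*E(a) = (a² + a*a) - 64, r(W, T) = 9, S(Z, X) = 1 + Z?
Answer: -245/2 ≈ -122.50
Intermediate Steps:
E(a) = 32 - a² (E(a) = -((a² + a*a) - 64)/2 = -((a² + a²) - 64)/2 = -(2*a² - 64)/2 = -(-64 + 2*a²)/2 = 32 - a²)
d = 5/2 (d = 3*(⅓) + 6*(¼) = 1 + 3/2 = 5/2 ≈ 2.5000)
E(r(-4, S(-4, -2)))*d = (32 - 1*9²)*(5/2) = (32 - 1*81)*(5/2) = (32 - 81)*(5/2) = -49*5/2 = -245/2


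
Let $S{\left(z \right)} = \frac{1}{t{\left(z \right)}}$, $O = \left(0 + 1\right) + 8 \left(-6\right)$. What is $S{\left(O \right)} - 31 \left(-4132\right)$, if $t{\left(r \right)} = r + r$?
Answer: $\frac{12040647}{94} \approx 1.2809 \cdot 10^{5}$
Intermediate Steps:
$t{\left(r \right)} = 2 r$
$O = -47$ ($O = 1 - 48 = -47$)
$S{\left(z \right)} = \frac{1}{2 z}$
$S{\left(O \right)} - 31 \left(-4132\right) = \frac{1}{2 \left(-47\right)} - 31 \left(-4132\right) = \frac{1}{2} \left(- \frac{1}{47}\right) - -128092 = - \frac{1}{94} + 128092 = \frac{12040647}{94}$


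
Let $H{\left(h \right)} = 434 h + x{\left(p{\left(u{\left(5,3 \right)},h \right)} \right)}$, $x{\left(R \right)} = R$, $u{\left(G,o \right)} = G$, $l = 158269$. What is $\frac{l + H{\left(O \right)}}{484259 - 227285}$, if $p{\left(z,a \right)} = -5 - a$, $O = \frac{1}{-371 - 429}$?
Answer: $\frac{42203589}{68526400} \approx 0.61587$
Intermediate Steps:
$O = - \frac{1}{800}$ ($O = \frac{1}{-800} = - \frac{1}{800} \approx -0.00125$)
$H{\left(h \right)} = -5 + 433 h$ ($H{\left(h \right)} = 434 h - \left(5 + h\right) = -5 + 433 h$)
$\frac{l + H{\left(O \right)}}{484259 - 227285} = \frac{158269 + \left(-5 + 433 \left(- \frac{1}{800}\right)\right)}{484259 - 227285} = \frac{158269 - \frac{4433}{800}}{256974} = \left(158269 - \frac{4433}{800}\right) \frac{1}{256974} = \frac{126610767}{800} \cdot \frac{1}{256974} = \frac{42203589}{68526400}$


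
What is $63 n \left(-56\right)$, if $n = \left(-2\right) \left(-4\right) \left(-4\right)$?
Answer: $112896$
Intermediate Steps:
$n = -32$ ($n = 8 \left(-4\right) = -32$)
$63 n \left(-56\right) = 63 \left(-32\right) \left(-56\right) = \left(-2016\right) \left(-56\right) = 112896$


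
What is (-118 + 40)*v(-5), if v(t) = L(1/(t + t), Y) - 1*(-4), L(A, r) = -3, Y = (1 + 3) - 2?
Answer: -78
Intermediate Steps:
Y = 2 (Y = 4 - 2 = 2)
v(t) = 1 (v(t) = -3 - 1*(-4) = -3 + 4 = 1)
(-118 + 40)*v(-5) = (-118 + 40)*1 = -78*1 = -78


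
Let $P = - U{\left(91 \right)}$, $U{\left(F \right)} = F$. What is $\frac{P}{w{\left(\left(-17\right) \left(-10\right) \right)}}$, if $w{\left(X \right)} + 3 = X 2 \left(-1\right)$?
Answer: $\frac{13}{49} \approx 0.26531$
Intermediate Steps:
$w{\left(X \right)} = -3 - 2 X$ ($w{\left(X \right)} = -3 + X 2 \left(-1\right) = -3 + 2 X \left(-1\right) = -3 - 2 X$)
$P = -91$ ($P = \left(-1\right) 91 = -91$)
$\frac{P}{w{\left(\left(-17\right) \left(-10\right) \right)}} = - \frac{91}{-3 - 2 \left(\left(-17\right) \left(-10\right)\right)} = - \frac{91}{-3 - 340} = - \frac{91}{-343} = \left(-91\right) \left(- \frac{1}{343}\right) = \frac{13}{49}$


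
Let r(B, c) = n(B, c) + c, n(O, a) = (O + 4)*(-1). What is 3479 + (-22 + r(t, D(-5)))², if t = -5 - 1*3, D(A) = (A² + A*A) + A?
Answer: 4208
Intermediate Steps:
D(A) = A + 2*A² (D(A) = (A² + A²) + A = 2*A² + A = A + 2*A²)
n(O, a) = -4 - O (n(O, a) = (4 + O)*(-1) = -4 - O)
t = -8 (t = -5 - 3 = -8)
r(B, c) = -4 + c - B (r(B, c) = (-4 - B) + c = -4 + c - B)
3479 + (-22 + r(t, D(-5)))² = 3479 + (-22 + (-4 - 5*(1 + 2*(-5)) - 1*(-8)))² = 3479 + (-22 + (-4 - 5*(1 - 10) + 8))² = 3479 + (-22 + (-4 - 5*(-9) + 8))² = 3479 + (-22 + (-4 + 45 + 8))² = 3479 + (-22 + 49)² = 3479 + 27² = 3479 + 729 = 4208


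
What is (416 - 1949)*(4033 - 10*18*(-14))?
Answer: -10045749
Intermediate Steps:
(416 - 1949)*(4033 - 10*18*(-14)) = -1533*(4033 - 180*(-14)) = -1533*(4033 + 2520) = -1533*6553 = -10045749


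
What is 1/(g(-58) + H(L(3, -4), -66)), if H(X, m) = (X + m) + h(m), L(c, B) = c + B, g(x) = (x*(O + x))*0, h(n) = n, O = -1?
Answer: -1/133 ≈ -0.0075188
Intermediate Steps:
g(x) = 0 (g(x) = (x*(-1 + x))*0 = 0)
L(c, B) = B + c
H(X, m) = X + 2*m (H(X, m) = (X + m) + m = X + 2*m)
1/(g(-58) + H(L(3, -4), -66)) = 1/(0 + ((-4 + 3) + 2*(-66))) = 1/(0 + (-1 - 132)) = 1/(0 - 133) = 1/(-133) = -1/133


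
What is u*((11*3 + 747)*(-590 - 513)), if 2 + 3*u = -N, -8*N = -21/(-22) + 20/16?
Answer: 43518865/88 ≈ 4.9453e+5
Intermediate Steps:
N = -97/352 (N = -(-21/(-22) + 20/16)/8 = -(-21*(-1/22) + 20*(1/16))/8 = -(21/22 + 5/4)/8 = -⅛*97/44 = -97/352 ≈ -0.27557)
u = -607/1056 (u = -⅔ + (-1*(-97/352))/3 = -⅔ + (⅓)*(97/352) = -⅔ + 97/1056 = -607/1056 ≈ -0.57481)
u*((11*3 + 747)*(-590 - 513)) = -607*(11*3 + 747)*(-590 - 513)/1056 = -607*(33 + 747)*(-1103)/1056 = -39455*(-1103)/88 = -607/1056*(-860340) = 43518865/88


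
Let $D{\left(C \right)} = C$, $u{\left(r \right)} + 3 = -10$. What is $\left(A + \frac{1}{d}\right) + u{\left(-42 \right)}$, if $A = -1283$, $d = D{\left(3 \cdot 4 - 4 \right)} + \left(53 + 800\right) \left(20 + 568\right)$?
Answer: $- \frac{650037311}{501572} \approx -1296.0$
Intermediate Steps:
$u{\left(r \right)} = -13$ ($u{\left(r \right)} = -3 - 10 = -13$)
$d = 501572$ ($d = \left(3 \cdot 4 - 4\right) + \left(53 + 800\right) \left(20 + 568\right) = \left(12 - 4\right) + 853 \cdot 588 = 8 + 501564 = 501572$)
$\left(A + \frac{1}{d}\right) + u{\left(-42 \right)} = \left(-1283 + \frac{1}{501572}\right) - 13 = - \frac{643516875}{501572} - 13 = - \frac{650037311}{501572}$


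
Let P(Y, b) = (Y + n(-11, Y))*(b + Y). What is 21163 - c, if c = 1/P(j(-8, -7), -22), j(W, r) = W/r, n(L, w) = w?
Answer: 49436817/2336 ≈ 21163.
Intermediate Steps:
P(Y, b) = 2*Y*(Y + b) (P(Y, b) = (Y + Y)*(b + Y) = (2*Y)*(Y + b) = 2*Y*(Y + b))
c = -49/2336 (c = 1/(2*(-8/(-7))*(-8/(-7) - 22)) = 1/(2*(-8*(-⅐))*(-8*(-⅐) - 22)) = 1/(2*(8/7)*(8/7 - 22)) = 1/(2*(8/7)*(-146/7)) = 1/(-2336/49) = -49/2336 ≈ -0.020976)
21163 - c = 21163 - 1*(-49/2336) = 21163 + 49/2336 = 49436817/2336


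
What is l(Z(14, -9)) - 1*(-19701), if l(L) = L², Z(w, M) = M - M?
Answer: 19701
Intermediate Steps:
Z(w, M) = 0
l(Z(14, -9)) - 1*(-19701) = 0² - 1*(-19701) = 0 + 19701 = 19701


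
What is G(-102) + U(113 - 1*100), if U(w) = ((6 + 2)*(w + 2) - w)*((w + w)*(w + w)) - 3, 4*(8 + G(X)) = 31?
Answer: 289315/4 ≈ 72329.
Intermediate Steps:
G(X) = -1/4 (G(X) = -8 + (1/4)*31 = -8 + 31/4 = -1/4)
U(w) = -3 + 4*w**2*(16 + 7*w) (U(w) = (8*(2 + w) - w)*((2*w)*(2*w)) - 3 = ((16 + 8*w) - w)*(4*w**2) - 3 = (16 + 7*w)*(4*w**2) - 3 = 4*w**2*(16 + 7*w) - 3 = -3 + 4*w**2*(16 + 7*w))
G(-102) + U(113 - 1*100) = -1/4 + (-3 + 28*(113 - 1*100)**3 + 64*(113 - 1*100)**2) = -1/4 + (-3 + 28*(113 - 100)**3 + 64*(113 - 100)**2) = -1/4 + (-3 + 28*13**3 + 64*13**2) = -1/4 + (-3 + 28*2197 + 64*169) = -1/4 + (-3 + 61516 + 10816) = -1/4 + 72329 = 289315/4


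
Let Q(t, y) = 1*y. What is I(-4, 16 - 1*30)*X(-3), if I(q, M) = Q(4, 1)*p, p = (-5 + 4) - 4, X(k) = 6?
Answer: -30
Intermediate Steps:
Q(t, y) = y
p = -5 (p = -1 - 4 = -5)
I(q, M) = -5 (I(q, M) = 1*(-5) = -5)
I(-4, 16 - 1*30)*X(-3) = -5*6 = -30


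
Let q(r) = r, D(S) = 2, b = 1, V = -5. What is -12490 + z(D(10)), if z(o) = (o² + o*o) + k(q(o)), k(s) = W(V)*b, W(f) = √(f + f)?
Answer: -12482 + I*√10 ≈ -12482.0 + 3.1623*I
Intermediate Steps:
W(f) = √2*√f (W(f) = √(2*f) = √2*√f)
k(s) = I*√10 (k(s) = (√2*√(-5))*1 = (√2*(I*√5))*1 = (I*√10)*1 = I*√10)
z(o) = 2*o² + I*√10 (z(o) = (o² + o*o) + I*√10 = (o² + o²) + I*√10 = 2*o² + I*√10)
-12490 + z(D(10)) = -12490 + (2*2² + I*√10) = -12490 + (2*4 + I*√10) = -12490 + (8 + I*√10) = -12482 + I*√10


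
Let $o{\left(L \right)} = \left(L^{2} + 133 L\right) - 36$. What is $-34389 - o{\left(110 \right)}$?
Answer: $-61083$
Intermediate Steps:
$o{\left(L \right)} = -36 + L^{2} + 133 L$
$-34389 - o{\left(110 \right)} = -34389 - \left(-36 + 110^{2} + 133 \cdot 110\right) = -34389 - \left(-36 + 12100 + 14630\right) = -34389 - 26694 = -61083$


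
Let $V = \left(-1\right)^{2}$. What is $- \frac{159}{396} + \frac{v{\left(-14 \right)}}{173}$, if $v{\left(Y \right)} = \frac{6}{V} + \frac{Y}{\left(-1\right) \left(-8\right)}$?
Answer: $- \frac{2152}{5709} \approx -0.37695$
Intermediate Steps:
$V = 1$
$v{\left(Y \right)} = 6 + \frac{Y}{8}$ ($v{\left(Y \right)} = \frac{6}{1} + \frac{Y}{\left(-1\right) \left(-8\right)} = 6 \cdot 1 + \frac{Y}{8} = 6 + Y \frac{1}{8} = 6 + \frac{Y}{8}$)
$- \frac{159}{396} + \frac{v{\left(-14 \right)}}{173} = - \frac{159}{396} + \frac{6 + \frac{1}{8} \left(-14\right)}{173} = \left(-159\right) \frac{1}{396} + \left(6 - \frac{7}{4}\right) \frac{1}{173} = - \frac{53}{132} + \frac{17}{4} \cdot \frac{1}{173} = - \frac{53}{132} + \frac{17}{692} = - \frac{2152}{5709}$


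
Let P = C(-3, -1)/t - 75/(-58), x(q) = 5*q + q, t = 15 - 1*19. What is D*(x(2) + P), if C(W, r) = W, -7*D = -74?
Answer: 60273/406 ≈ 148.46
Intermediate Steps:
D = 74/7 (D = -⅐*(-74) = 74/7 ≈ 10.571)
t = -4 (t = 15 - 19 = -4)
x(q) = 6*q
P = 237/116 (P = -3/(-4) - 75/(-58) = -3*(-¼) - 75*(-1/58) = ¾ + 75/58 = 237/116 ≈ 2.0431)
D*(x(2) + P) = 74*(6*2 + 237/116)/7 = 74*(12 + 237/116)/7 = (74/7)*(1629/116) = 60273/406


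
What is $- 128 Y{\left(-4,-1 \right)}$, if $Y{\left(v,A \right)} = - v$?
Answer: $-512$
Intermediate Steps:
$- 128 Y{\left(-4,-1 \right)} = - 128 \left(\left(-1\right) \left(-4\right)\right) = \left(-128\right) 4 = -512$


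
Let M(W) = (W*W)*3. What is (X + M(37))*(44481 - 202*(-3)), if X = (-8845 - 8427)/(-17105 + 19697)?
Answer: 19966161761/108 ≈ 1.8487e+8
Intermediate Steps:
M(W) = 3*W² (M(W) = W²*3 = 3*W²)
X = -2159/324 (X = -17272/2592 = -17272*1/2592 = -2159/324 ≈ -6.6636)
(X + M(37))*(44481 - 202*(-3)) = (-2159/324 + 3*37²)*(44481 - 202*(-3)) = (-2159/324 + 3*1369)*(44481 + 606) = (-2159/324 + 4107)*45087 = (1328509/324)*45087 = 19966161761/108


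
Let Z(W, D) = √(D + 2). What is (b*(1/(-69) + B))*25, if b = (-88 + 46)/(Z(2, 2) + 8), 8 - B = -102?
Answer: -265615/23 ≈ -11548.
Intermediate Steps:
B = 110 (B = 8 - 1*(-102) = 8 + 102 = 110)
Z(W, D) = √(2 + D)
b = -21/5 (b = (-88 + 46)/(√(2 + 2) + 8) = -42/(√4 + 8) = -42/(2 + 8) = -42/10 = -42*⅒ = -21/5 ≈ -4.2000)
(b*(1/(-69) + B))*25 = -21*(1/(-69) + 110)/5*25 = -21*(-1/69 + 110)/5*25 = -21/5*7589/69*25 = -53123/115*25 = -265615/23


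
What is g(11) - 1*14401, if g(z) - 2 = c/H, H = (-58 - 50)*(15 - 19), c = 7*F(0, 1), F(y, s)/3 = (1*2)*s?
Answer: -1036721/72 ≈ -14399.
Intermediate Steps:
F(y, s) = 6*s (F(y, s) = 3*((1*2)*s) = 3*(2*s) = 6*s)
c = 42 (c = 7*(6*1) = 7*6 = 42)
H = 432 (H = -108*(-4) = 432)
g(z) = 151/72 (g(z) = 2 + 42/432 = 2 + 42*(1/432) = 2 + 7/72 = 151/72)
g(11) - 1*14401 = 151/72 - 1*14401 = 151/72 - 14401 = -1036721/72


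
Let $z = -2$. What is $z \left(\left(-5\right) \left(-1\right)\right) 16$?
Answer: $-160$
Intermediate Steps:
$z \left(\left(-5\right) \left(-1\right)\right) 16 = - 2 \left(\left(-5\right) \left(-1\right)\right) 16 = \left(-2\right) 5 \cdot 16 = \left(-10\right) 16 = -160$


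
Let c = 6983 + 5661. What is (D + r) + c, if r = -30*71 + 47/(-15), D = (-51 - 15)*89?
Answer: 69553/15 ≈ 4636.9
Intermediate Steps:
D = -5874 (D = -66*89 = -5874)
c = 12644
r = -31997/15 (r = -2130 + 47*(-1/15) = -2130 - 47/15 = -31997/15 ≈ -2133.1)
(D + r) + c = (-5874 - 31997/15) + 12644 = -120107/15 + 12644 = 69553/15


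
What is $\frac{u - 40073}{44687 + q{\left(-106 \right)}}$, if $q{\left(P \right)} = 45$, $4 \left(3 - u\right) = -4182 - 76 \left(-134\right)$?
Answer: $- \frac{83141}{89464} \approx -0.92932$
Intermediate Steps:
$u = - \frac{2995}{2}$ ($u = 3 - \frac{-4182 - 76 \left(-134\right)}{4} = 3 - \frac{-4182 - -10184}{4} = 3 - \frac{-4182 + 10184}{4} = 3 - \frac{3001}{2} = - \frac{2995}{2} \approx -1497.5$)
$\frac{u - 40073}{44687 + q{\left(-106 \right)}} = \frac{- \frac{2995}{2} - 40073}{44687 + 45} = - \frac{83141}{2 \cdot 44732} = \left(- \frac{83141}{2}\right) \frac{1}{44732} = - \frac{83141}{89464}$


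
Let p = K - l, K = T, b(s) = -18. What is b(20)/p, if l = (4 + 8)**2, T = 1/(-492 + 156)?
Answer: 6048/48385 ≈ 0.12500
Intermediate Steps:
T = -1/336 (T = 1/(-336) = -1/336 ≈ -0.0029762)
K = -1/336 ≈ -0.0029762
l = 144 (l = 12**2 = 144)
p = -48385/336 (p = -1/336 - 1*144 = -1/336 - 144 = -48385/336 ≈ -144.00)
b(20)/p = -18/(-48385/336) = -18*(-336/48385) = 6048/48385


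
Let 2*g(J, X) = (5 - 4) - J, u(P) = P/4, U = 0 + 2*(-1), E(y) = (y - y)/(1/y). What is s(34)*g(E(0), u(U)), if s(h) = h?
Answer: 17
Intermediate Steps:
E(y) = 0 (E(y) = 0*y = 0)
U = -2 (U = 0 - 2 = -2)
u(P) = P/4 (u(P) = P*(¼) = P/4)
g(J, X) = ½ - J/2 (g(J, X) = ((5 - 4) - J)/2 = (1 - J)/2 = ½ - J/2)
s(34)*g(E(0), u(U)) = 34*(½ - ½*0) = 34*(½ + 0) = 34*(½) = 17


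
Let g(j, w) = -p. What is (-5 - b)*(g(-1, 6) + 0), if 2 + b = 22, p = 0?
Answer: 0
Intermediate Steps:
g(j, w) = 0 (g(j, w) = -1*0 = 0)
b = 20 (b = -2 + 22 = 20)
(-5 - b)*(g(-1, 6) + 0) = (-5 - 1*20)*(0 + 0) = (-5 - 20)*0 = -25*0 = 0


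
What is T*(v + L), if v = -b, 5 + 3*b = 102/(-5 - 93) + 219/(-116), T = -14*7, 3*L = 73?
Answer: -153333/58 ≈ -2643.7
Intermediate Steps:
L = 73/3 (L = (⅓)*73 = 73/3 ≈ 24.333)
T = -98
b = -45067/17052 (b = -5/3 + (102/(-5 - 93) + 219/(-116))/3 = -5/3 + (102/(-98) + 219*(-1/116))/3 = -5/3 + (102*(-1/98) - 219/116)/3 = -5/3 + (-51/49 - 219/116)/3 = -5/3 + (⅓)*(-16647/5684) = -5/3 - 5549/5684 = -45067/17052 ≈ -2.6429)
v = 45067/17052 (v = -1*(-45067/17052) = 45067/17052 ≈ 2.6429)
T*(v + L) = -98*(45067/17052 + 73/3) = -98*153333/5684 = -153333/58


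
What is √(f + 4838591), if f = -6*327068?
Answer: √2876183 ≈ 1695.9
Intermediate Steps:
f = -1962408
√(f + 4838591) = √(-1962408 + 4838591) = √2876183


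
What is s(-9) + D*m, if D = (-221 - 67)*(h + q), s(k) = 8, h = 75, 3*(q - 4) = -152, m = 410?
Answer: -3345592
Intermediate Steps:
q = -140/3 (q = 4 + (1/3)*(-152) = 4 - 152/3 = -140/3 ≈ -46.667)
D = -8160 (D = (-221 - 67)*(75 - 140/3) = -288*85/3 = -8160)
s(-9) + D*m = 8 - 8160*410 = 8 - 3345600 = -3345592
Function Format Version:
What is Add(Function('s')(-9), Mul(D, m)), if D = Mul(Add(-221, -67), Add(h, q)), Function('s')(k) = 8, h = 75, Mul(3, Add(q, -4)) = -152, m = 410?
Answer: -3345592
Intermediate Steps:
q = Rational(-140, 3) (q = Add(4, Mul(Rational(1, 3), -152)) = Add(4, Rational(-152, 3)) = Rational(-140, 3) ≈ -46.667)
D = -8160 (D = Mul(Add(-221, -67), Add(75, Rational(-140, 3))) = Mul(-288, Rational(85, 3)) = -8160)
Add(Function('s')(-9), Mul(D, m)) = Add(8, Mul(-8160, 410)) = Add(8, -3345600) = -3345592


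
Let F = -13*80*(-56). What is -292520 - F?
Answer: -350760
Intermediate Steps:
F = 58240 (F = -1040*(-56) = 58240)
-292520 - F = -292520 - 1*58240 = -292520 - 58240 = -350760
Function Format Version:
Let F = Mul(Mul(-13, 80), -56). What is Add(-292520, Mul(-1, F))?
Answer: -350760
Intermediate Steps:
F = 58240 (F = Mul(-1040, -56) = 58240)
Add(-292520, Mul(-1, F)) = Add(-292520, Mul(-1, 58240)) = Add(-292520, -58240) = -350760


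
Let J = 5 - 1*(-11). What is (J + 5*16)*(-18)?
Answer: -1728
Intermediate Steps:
J = 16 (J = 5 + 11 = 16)
(J + 5*16)*(-18) = (16 + 5*16)*(-18) = (16 + 80)*(-18) = 96*(-18) = -1728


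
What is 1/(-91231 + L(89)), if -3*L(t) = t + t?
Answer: -3/273871 ≈ -1.0954e-5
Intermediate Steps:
L(t) = -2*t/3 (L(t) = -(t + t)/3 = -2*t/3)
1/(-91231 + L(89)) = 1/(-91231 - 2/3*89) = 1/(-91231 - 178/3) = 1/(-273871/3) = -3/273871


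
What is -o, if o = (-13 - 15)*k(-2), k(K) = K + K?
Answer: -112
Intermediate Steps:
k(K) = 2*K
o = 112 (o = (-13 - 15)*(2*(-2)) = -28*(-4) = 112)
-o = -1*112 = -112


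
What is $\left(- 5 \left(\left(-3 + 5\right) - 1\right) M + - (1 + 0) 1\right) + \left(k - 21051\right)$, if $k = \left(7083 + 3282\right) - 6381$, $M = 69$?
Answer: $-17413$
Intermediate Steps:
$k = 3984$ ($k = 10365 - 6381 = 3984$)
$\left(- 5 \left(\left(-3 + 5\right) - 1\right) M + - (1 + 0) 1\right) + \left(k - 21051\right) = \left(- 5 \left(\left(-3 + 5\right) - 1\right) 69 + - (1 + 0) 1\right) + \left(3984 - 21051\right) = \left(- 5 \left(2 - 1\right) 69 + \left(-1\right) 1 \cdot 1\right) - 17067 = \left(\left(-5\right) 1 \cdot 69 - 1\right) - 17067 = \left(\left(-5\right) 69 - 1\right) - 17067 = \left(-345 - 1\right) - 17067 = -346 - 17067 = -17413$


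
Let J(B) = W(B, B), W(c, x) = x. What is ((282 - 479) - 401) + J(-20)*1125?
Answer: -23098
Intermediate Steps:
J(B) = B
((282 - 479) - 401) + J(-20)*1125 = ((282 - 479) - 401) - 20*1125 = (-197 - 401) - 22500 = -598 - 22500 = -23098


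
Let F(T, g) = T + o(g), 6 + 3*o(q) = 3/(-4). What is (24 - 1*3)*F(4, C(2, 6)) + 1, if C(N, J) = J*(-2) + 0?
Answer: 151/4 ≈ 37.750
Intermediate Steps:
C(N, J) = -2*J (C(N, J) = -2*J + 0 = -2*J)
o(q) = -9/4 (o(q) = -2 + (3/(-4))/3 = -2 + (3*(-1/4))/3 = -2 + (1/3)*(-3/4) = -2 - 1/4 = -9/4)
F(T, g) = -9/4 + T (F(T, g) = T - 9/4 = -9/4 + T)
(24 - 1*3)*F(4, C(2, 6)) + 1 = (24 - 1*3)*(-9/4 + 4) + 1 = (24 - 3)*(7/4) + 1 = 21*(7/4) + 1 = 147/4 + 1 = 151/4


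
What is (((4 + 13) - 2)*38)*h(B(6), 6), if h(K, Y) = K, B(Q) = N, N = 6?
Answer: 3420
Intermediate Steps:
B(Q) = 6
(((4 + 13) - 2)*38)*h(B(6), 6) = (((4 + 13) - 2)*38)*6 = ((17 - 2)*38)*6 = (15*38)*6 = 570*6 = 3420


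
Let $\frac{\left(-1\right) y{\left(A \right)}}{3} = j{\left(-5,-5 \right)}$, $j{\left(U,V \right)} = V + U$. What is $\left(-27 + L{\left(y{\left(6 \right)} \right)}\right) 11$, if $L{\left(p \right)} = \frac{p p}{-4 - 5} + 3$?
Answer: $-1364$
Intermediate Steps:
$j{\left(U,V \right)} = U + V$
$y{\left(A \right)} = 30$ ($y{\left(A \right)} = - 3 \left(-5 - 5\right) = \left(-3\right) \left(-10\right) = 30$)
$L{\left(p \right)} = 3 - \frac{p^{2}}{9}$ ($L{\left(p \right)} = \frac{p^{2}}{-9} + 3 = p^{2} \left(- \frac{1}{9}\right) + 3 = - \frac{p^{2}}{9} + 3 = 3 - \frac{p^{2}}{9}$)
$\left(-27 + L{\left(y{\left(6 \right)} \right)}\right) 11 = \left(-27 + \left(3 - \frac{30^{2}}{9}\right)\right) 11 = \left(-27 + \left(3 - 100\right)\right) 11 = \left(-27 - 97\right) 11 = \left(-124\right) 11 = -1364$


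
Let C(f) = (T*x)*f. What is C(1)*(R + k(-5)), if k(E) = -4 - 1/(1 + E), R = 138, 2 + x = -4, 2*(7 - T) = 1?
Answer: -20943/4 ≈ -5235.8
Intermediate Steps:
T = 13/2 (T = 7 - ½*1 = 7 - ½ = 13/2 ≈ 6.5000)
x = -6 (x = -2 - 4 = -6)
C(f) = -39*f (C(f) = ((13/2)*(-6))*f = -39*f)
C(1)*(R + k(-5)) = (-39*1)*(138 + (-5 - 4*(-5))/(1 - 5)) = -39*(138 + (-5 + 20)/(-4)) = -39*(138 - ¼*15) = -39*(138 - 15/4) = -39*537/4 = -20943/4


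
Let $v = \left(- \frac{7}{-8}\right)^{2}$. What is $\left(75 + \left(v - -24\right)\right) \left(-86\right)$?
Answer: $- \frac{274555}{32} \approx -8579.8$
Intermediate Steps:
$v = \frac{49}{64}$ ($v = \left(\left(-7\right) \left(- \frac{1}{8}\right)\right)^{2} = \left(\frac{7}{8}\right)^{2} = \frac{49}{64} \approx 0.76563$)
$\left(75 + \left(v - -24\right)\right) \left(-86\right) = \left(75 + \left(\frac{49}{64} - -24\right)\right) \left(-86\right) = \left(75 + \left(\frac{49}{64} + 24\right)\right) \left(-86\right) = \left(75 + \frac{1585}{64}\right) \left(-86\right) = \frac{6385}{64} \left(-86\right) = - \frac{274555}{32}$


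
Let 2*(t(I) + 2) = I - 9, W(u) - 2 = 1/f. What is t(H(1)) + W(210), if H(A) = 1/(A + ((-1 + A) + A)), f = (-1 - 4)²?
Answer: -421/100 ≈ -4.2100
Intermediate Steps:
f = 25 (f = (-5)² = 25)
H(A) = 1/(-1 + 3*A) (H(A) = 1/(A + (-1 + 2*A)) = 1/(-1 + 3*A))
W(u) = 51/25 (W(u) = 2 + 1/25 = 51/25)
t(I) = -13/2 + I/2 (t(I) = -2 + (I - 9)/2 = -2 + (-9 + I)/2 = -2 + (-9/2 + I/2) = -13/2 + I/2)
t(H(1)) + W(210) = (-13/2 + 1/(2*(-1 + 3*1))) + 51/25 = (-13/2 + 1/(2*(-1 + 3))) + 51/25 = (-13/2 + (½)/2) + 51/25 = (-13/2 + (½)*(½)) + 51/25 = (-13/2 + ¼) + 51/25 = -25/4 + 51/25 = -421/100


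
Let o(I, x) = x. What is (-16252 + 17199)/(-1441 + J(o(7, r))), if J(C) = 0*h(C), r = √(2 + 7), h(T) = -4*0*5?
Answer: -947/1441 ≈ -0.65718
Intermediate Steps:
h(T) = 0 (h(T) = 0*5 = 0)
r = 3 (r = √9 = 3)
J(C) = 0 (J(C) = 0*0 = 0)
(-16252 + 17199)/(-1441 + J(o(7, r))) = (-16252 + 17199)/(-1441 + 0) = 947/(-1441) = 947*(-1/1441) = -947/1441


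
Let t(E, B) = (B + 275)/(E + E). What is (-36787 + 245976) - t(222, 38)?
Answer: 92879603/444 ≈ 2.0919e+5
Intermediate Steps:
t(E, B) = (275 + B)/(2*E) (t(E, B) = (275 + B)/((2*E)) = (275 + B)*(1/(2*E)) = (275 + B)/(2*E))
(-36787 + 245976) - t(222, 38) = (-36787 + 245976) - (275 + 38)/(2*222) = 209189 - 313/(2*222) = 209189 - 1*313/444 = 209189 - 313/444 = 92879603/444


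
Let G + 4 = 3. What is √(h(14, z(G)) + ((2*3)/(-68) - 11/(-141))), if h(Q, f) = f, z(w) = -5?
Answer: I*√115147086/4794 ≈ 2.2384*I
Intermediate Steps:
G = -1 (G = -4 + 3 = -1)
√(h(14, z(G)) + ((2*3)/(-68) - 11/(-141))) = √(-5 + ((2*3)/(-68) - 11/(-141))) = √(-5 + (6*(-1/68) - 11*(-1/141))) = √(-5 + (-3/34 + 11/141)) = √(-5 - 49/4794) = √(-24019/4794) = I*√115147086/4794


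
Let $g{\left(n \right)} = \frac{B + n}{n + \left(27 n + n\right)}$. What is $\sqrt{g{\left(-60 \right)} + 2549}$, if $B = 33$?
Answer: $\frac{\sqrt{214372205}}{290} \approx 50.488$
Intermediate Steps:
$g{\left(n \right)} = \frac{33 + n}{29 n}$ ($g{\left(n \right)} = \frac{33 + n}{n + \left(27 n + n\right)} = \frac{33 + n}{n + 28 n} = \frac{33 + n}{29 n}$)
$\sqrt{g{\left(-60 \right)} + 2549} = \sqrt{\frac{33 - 60}{29 \left(-60\right)} + 2549} = \sqrt{\frac{1}{29} \left(- \frac{1}{60}\right) \left(-27\right) + 2549} = \sqrt{\frac{9}{580} + 2549} = \sqrt{\frac{1478429}{580}} = \frac{\sqrt{214372205}}{290}$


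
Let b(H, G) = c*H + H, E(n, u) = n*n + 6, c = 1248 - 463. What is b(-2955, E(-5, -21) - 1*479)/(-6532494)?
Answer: 387105/1088749 ≈ 0.35555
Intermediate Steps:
c = 785
E(n, u) = 6 + n**2 (E(n, u) = n**2 + 6 = 6 + n**2)
b(H, G) = 786*H (b(H, G) = 785*H + H = 786*H)
b(-2955, E(-5, -21) - 1*479)/(-6532494) = (786*(-2955))/(-6532494) = -2322630*(-1/6532494) = 387105/1088749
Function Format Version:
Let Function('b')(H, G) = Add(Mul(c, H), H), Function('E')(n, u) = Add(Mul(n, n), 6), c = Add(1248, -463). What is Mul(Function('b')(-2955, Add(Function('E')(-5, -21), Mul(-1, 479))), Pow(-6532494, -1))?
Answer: Rational(387105, 1088749) ≈ 0.35555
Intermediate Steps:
c = 785
Function('E')(n, u) = Add(6, Pow(n, 2)) (Function('E')(n, u) = Add(Pow(n, 2), 6) = Add(6, Pow(n, 2)))
Function('b')(H, G) = Mul(786, H) (Function('b')(H, G) = Add(Mul(785, H), H) = Mul(786, H))
Mul(Function('b')(-2955, Add(Function('E')(-5, -21), Mul(-1, 479))), Pow(-6532494, -1)) = Mul(Mul(786, -2955), Pow(-6532494, -1)) = Mul(-2322630, Rational(-1, 6532494)) = Rational(387105, 1088749)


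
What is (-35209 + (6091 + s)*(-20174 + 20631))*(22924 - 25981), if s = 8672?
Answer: -20517000474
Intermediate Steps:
(-35209 + (6091 + s)*(-20174 + 20631))*(22924 - 25981) = (-35209 + (6091 + 8672)*(-20174 + 20631))*(22924 - 25981) = (-35209 + 14763*457)*(-3057) = (-35209 + 6746691)*(-3057) = 6711482*(-3057) = -20517000474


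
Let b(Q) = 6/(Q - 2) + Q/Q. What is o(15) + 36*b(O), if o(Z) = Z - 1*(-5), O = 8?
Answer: 92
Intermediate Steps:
o(Z) = 5 + Z (o(Z) = Z + 5 = 5 + Z)
b(Q) = 1 + 6/(-2 + Q) (b(Q) = 6/(-2 + Q) + 1 = 1 + 6/(-2 + Q))
o(15) + 36*b(O) = (5 + 15) + 36*((4 + 8)/(-2 + 8)) = 20 + 36*(12/6) = 20 + 36*((⅙)*12) = 20 + 36*2 = 20 + 72 = 92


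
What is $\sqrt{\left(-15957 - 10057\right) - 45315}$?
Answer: $i \sqrt{71329} \approx 267.07 i$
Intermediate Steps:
$\sqrt{\left(-15957 - 10057\right) - 45315} = \sqrt{-26014 - 45315} = \sqrt{-71329} = i \sqrt{71329}$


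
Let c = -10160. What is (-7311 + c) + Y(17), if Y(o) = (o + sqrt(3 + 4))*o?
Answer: -17182 + 17*sqrt(7) ≈ -17137.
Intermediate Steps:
Y(o) = o*(o + sqrt(7)) (Y(o) = (o + sqrt(7))*o = o*(o + sqrt(7)))
(-7311 + c) + Y(17) = (-7311 - 10160) + 17*(17 + sqrt(7)) = -17471 + (289 + 17*sqrt(7)) = -17182 + 17*sqrt(7)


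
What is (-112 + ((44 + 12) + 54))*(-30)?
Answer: 60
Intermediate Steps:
(-112 + ((44 + 12) + 54))*(-30) = (-112 + (56 + 54))*(-30) = (-112 + 110)*(-30) = -2*(-30) = 60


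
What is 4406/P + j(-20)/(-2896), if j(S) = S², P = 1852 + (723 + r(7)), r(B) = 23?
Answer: 366268/235119 ≈ 1.5578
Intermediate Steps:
P = 2598 (P = 1852 + (723 + 23) = 1852 + 746 = 2598)
4406/P + j(-20)/(-2896) = 4406/2598 + (-20)²/(-2896) = 4406*(1/2598) + 400*(-1/2896) = 2203/1299 - 25/181 = 366268/235119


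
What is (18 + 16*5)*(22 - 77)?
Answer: -5390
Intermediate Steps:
(18 + 16*5)*(22 - 77) = (18 + 80)*(-55) = 98*(-55) = -5390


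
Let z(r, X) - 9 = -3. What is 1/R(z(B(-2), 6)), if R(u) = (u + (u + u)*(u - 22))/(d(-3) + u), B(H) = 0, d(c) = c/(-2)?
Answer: -5/124 ≈ -0.040323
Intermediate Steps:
d(c) = -c/2 (d(c) = c*(-½) = -c/2)
z(r, X) = 6 (z(r, X) = 9 - 3 = 6)
R(u) = (u + 2*u*(-22 + u))/(3/2 + u) (R(u) = (u + (u + u)*(u - 22))/(-½*(-3) + u) = (u + (2*u)*(-22 + u))/(3/2 + u) = (u + 2*u*(-22 + u))/(3/2 + u))
1/R(z(B(-2), 6)) = 1/(2*6*(-43 + 2*6)/(3 + 2*6)) = 1/(2*6*(-43 + 12)/(3 + 12)) = 1/(2*6*(-31)/15) = 1/(2*6*(1/15)*(-31)) = 1/(-124/5) = -5/124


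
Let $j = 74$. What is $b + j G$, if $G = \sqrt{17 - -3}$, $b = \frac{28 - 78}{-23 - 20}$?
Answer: $\frac{50}{43} + 148 \sqrt{5} \approx 332.1$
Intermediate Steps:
$b = \frac{50}{43}$ ($b = - \frac{50}{-43} = \left(-50\right) \left(- \frac{1}{43}\right) = \frac{50}{43} \approx 1.1628$)
$G = 2 \sqrt{5}$ ($G = \sqrt{17 + 3} = \sqrt{20} = 2 \sqrt{5} \approx 4.4721$)
$b + j G = \frac{50}{43} + 74 \cdot 2 \sqrt{5} = \frac{50}{43} + 148 \sqrt{5}$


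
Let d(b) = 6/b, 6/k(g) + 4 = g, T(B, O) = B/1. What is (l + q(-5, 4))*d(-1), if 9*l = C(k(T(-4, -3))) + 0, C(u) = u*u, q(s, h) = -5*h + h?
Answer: 765/8 ≈ 95.625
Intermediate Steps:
T(B, O) = B (T(B, O) = B*1 = B)
q(s, h) = -4*h
k(g) = 6/(-4 + g)
C(u) = u**2
l = 1/16 (l = ((6/(-4 - 4))**2 + 0)/9 = ((6/(-8))**2 + 0)/9 = ((6*(-1/8))**2 + 0)/9 = ((-3/4)**2 + 0)/9 = (9/16 + 0)/9 = (1/9)*(9/16) = 1/16 ≈ 0.062500)
(l + q(-5, 4))*d(-1) = (1/16 - 4*4)*(6/(-1)) = (1/16 - 16)*(6*(-1)) = -255/16*(-6) = 765/8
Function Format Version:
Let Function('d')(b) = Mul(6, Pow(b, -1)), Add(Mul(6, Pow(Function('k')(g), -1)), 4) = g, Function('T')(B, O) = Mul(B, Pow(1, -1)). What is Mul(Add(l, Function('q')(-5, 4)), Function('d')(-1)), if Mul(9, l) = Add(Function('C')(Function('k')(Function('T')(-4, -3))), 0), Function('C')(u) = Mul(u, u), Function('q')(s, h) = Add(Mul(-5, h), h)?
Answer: Rational(765, 8) ≈ 95.625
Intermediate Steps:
Function('T')(B, O) = B (Function('T')(B, O) = Mul(B, 1) = B)
Function('q')(s, h) = Mul(-4, h)
Function('k')(g) = Mul(6, Pow(Add(-4, g), -1))
Function('C')(u) = Pow(u, 2)
l = Rational(1, 16) (l = Mul(Rational(1, 9), Add(Pow(Mul(6, Pow(Add(-4, -4), -1)), 2), 0)) = Mul(Rational(1, 9), Add(Pow(Mul(6, Pow(-8, -1)), 2), 0)) = Mul(Rational(1, 9), Add(Pow(Mul(6, Rational(-1, 8)), 2), 0)) = Mul(Rational(1, 9), Add(Pow(Rational(-3, 4), 2), 0)) = Mul(Rational(1, 9), Add(Rational(9, 16), 0)) = Mul(Rational(1, 9), Rational(9, 16)) = Rational(1, 16) ≈ 0.062500)
Mul(Add(l, Function('q')(-5, 4)), Function('d')(-1)) = Mul(Add(Rational(1, 16), Mul(-4, 4)), Mul(6, Pow(-1, -1))) = Mul(Add(Rational(1, 16), -16), Mul(6, -1)) = Mul(Rational(-255, 16), -6) = Rational(765, 8)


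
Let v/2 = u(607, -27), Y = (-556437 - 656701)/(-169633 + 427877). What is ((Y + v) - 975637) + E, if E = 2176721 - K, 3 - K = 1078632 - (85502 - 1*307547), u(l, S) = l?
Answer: 323188144015/129122 ≈ 2.5030e+6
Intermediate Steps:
Y = -606569/129122 (Y = -1213138/258244 = -1213138*1/258244 = -606569/129122 ≈ -4.6976)
K = -1300674 (K = 3 - (1078632 - (85502 - 1*307547)) = 3 - (1078632 - (85502 - 307547)) = 3 - (1078632 - 1*(-222045)) = 3 - (1078632 + 222045) = 3 - 1*1300677 = 3 - 1300677 = -1300674)
v = 1214 (v = 2*607 = 1214)
E = 3477395 (E = 2176721 - 1*(-1300674) = 2176721 + 1300674 = 3477395)
((Y + v) - 975637) + E = ((-606569/129122 + 1214) - 975637) + 3477395 = (156147539/129122 - 975637) + 3477395 = -125820053175/129122 + 3477395 = 323188144015/129122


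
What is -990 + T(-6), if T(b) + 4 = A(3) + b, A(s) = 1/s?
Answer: -2999/3 ≈ -999.67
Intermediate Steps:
T(b) = -11/3 + b (T(b) = -4 + (1/3 + b) = -4 + (⅓ + b) = -11/3 + b)
-990 + T(-6) = -990 + (-11/3 - 6) = -990 - 29/3 = -2999/3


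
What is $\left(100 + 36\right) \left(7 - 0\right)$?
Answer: $952$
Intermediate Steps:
$\left(100 + 36\right) \left(7 - 0\right) = 136 \left(7 + 0\right) = 136 \cdot 7 = 952$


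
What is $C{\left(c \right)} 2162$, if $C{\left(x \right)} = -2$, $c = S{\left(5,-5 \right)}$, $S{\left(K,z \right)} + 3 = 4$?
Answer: $-4324$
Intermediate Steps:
$S{\left(K,z \right)} = 1$ ($S{\left(K,z \right)} = -3 + 4 = 1$)
$c = 1$
$C{\left(c \right)} 2162 = \left(-2\right) 2162 = -4324$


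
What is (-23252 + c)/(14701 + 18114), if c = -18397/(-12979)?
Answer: -301769311/425905885 ≈ -0.70854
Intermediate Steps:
c = 18397/12979 (c = -18397*(-1/12979) = 18397/12979 ≈ 1.4174)
(-23252 + c)/(14701 + 18114) = (-23252 + 18397/12979)/(14701 + 18114) = -301769311/12979/32815 = -301769311/12979*1/32815 = -301769311/425905885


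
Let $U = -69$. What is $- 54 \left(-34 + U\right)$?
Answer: $5562$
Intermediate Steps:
$- 54 \left(-34 + U\right) = - 54 \left(-34 - 69\right) = \left(-54\right) \left(-103\right) = 5562$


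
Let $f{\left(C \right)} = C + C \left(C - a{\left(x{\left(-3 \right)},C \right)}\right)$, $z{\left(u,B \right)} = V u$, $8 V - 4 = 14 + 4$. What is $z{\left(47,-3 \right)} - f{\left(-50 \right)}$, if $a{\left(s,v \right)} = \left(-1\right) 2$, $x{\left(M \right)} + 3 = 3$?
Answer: $- \frac{8883}{4} \approx -2220.8$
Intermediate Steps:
$x{\left(M \right)} = 0$ ($x{\left(M \right)} = -3 + 3 = 0$)
$a{\left(s,v \right)} = -2$
$V = \frac{11}{4}$ ($V = \frac{1}{2} + \frac{14 + 4}{8} = \frac{1}{2} + \frac{1}{8} \cdot 18 = \frac{1}{2} + \frac{9}{4} = \frac{11}{4} \approx 2.75$)
$z{\left(u,B \right)} = \frac{11 u}{4}$
$f{\left(C \right)} = C + C \left(2 + C\right)$ ($f{\left(C \right)} = C + C \left(C - -2\right) = C + C \left(C + 2\right) = C + C \left(2 + C\right)$)
$z{\left(47,-3 \right)} - f{\left(-50 \right)} = \frac{11}{4} \cdot 47 - - 50 \left(3 - 50\right) = \frac{517}{4} - \left(-50\right) \left(-47\right) = \frac{517}{4} - 2350 = - \frac{8883}{4}$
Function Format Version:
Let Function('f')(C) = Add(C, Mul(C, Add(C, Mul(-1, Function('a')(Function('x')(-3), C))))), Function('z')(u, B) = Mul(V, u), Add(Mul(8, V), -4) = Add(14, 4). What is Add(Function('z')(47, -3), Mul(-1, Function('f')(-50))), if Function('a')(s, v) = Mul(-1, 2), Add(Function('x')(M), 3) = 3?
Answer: Rational(-8883, 4) ≈ -2220.8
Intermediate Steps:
Function('x')(M) = 0 (Function('x')(M) = Add(-3, 3) = 0)
Function('a')(s, v) = -2
V = Rational(11, 4) (V = Add(Rational(1, 2), Mul(Rational(1, 8), Add(14, 4))) = Add(Rational(1, 2), Mul(Rational(1, 8), 18)) = Add(Rational(1, 2), Rational(9, 4)) = Rational(11, 4) ≈ 2.7500)
Function('z')(u, B) = Mul(Rational(11, 4), u)
Function('f')(C) = Add(C, Mul(C, Add(2, C))) (Function('f')(C) = Add(C, Mul(C, Add(C, Mul(-1, -2)))) = Add(C, Mul(C, Add(C, 2))) = Add(C, Mul(C, Add(2, C))))
Add(Function('z')(47, -3), Mul(-1, Function('f')(-50))) = Add(Mul(Rational(11, 4), 47), Mul(-1, Mul(-50, Add(3, -50)))) = Add(Rational(517, 4), Mul(-1, Mul(-50, -47))) = Add(Rational(517, 4), Mul(-1, 2350)) = Add(Rational(517, 4), -2350) = Rational(-8883, 4)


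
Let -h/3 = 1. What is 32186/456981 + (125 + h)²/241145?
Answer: 2080456882/15742669035 ≈ 0.13215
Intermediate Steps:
h = -3 (h = -3*1 = -3)
32186/456981 + (125 + h)²/241145 = 32186/456981 + (125 - 3)²/241145 = 32186*(1/456981) + 122²*(1/241145) = 4598/65283 + 14884*(1/241145) = 4598/65283 + 14884/241145 = 2080456882/15742669035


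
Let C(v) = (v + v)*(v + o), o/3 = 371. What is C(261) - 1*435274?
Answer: 281954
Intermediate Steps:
o = 1113 (o = 3*371 = 1113)
C(v) = 2*v*(1113 + v) (C(v) = (v + v)*(v + 1113) = (2*v)*(1113 + v) = 2*v*(1113 + v))
C(261) - 1*435274 = 2*261*(1113 + 261) - 1*435274 = 2*261*1374 - 435274 = 717228 - 435274 = 281954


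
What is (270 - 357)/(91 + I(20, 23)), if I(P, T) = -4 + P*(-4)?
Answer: -87/7 ≈ -12.429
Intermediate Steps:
I(P, T) = -4 - 4*P
(270 - 357)/(91 + I(20, 23)) = (270 - 357)/(91 + (-4 - 4*20)) = -87/(91 + (-4 - 80)) = -87/(91 - 84) = -87/7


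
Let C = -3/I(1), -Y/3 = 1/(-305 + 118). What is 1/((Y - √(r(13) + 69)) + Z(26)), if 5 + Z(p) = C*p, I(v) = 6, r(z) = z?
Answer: -628881/8442311 + 34969*√82/8442311 ≈ -0.036983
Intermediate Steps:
Y = 3/187 (Y = -3/(-305 + 118) = -3/(-187) = -3*(-1/187) = 3/187 ≈ 0.016043)
C = -½ (C = -3/6 = -3*⅙ = -½ ≈ -0.50000)
Z(p) = -5 - p/2
1/((Y - √(r(13) + 69)) + Z(26)) = 1/((3/187 - √(13 + 69)) + (-5 - ½*26)) = 1/((3/187 - √82) + (-5 - 13)) = 1/((3/187 - √82) - 18) = 1/(-3363/187 - √82)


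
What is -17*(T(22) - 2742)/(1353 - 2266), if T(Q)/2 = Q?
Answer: -45866/913 ≈ -50.237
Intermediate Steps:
T(Q) = 2*Q
-17*(T(22) - 2742)/(1353 - 2266) = -17*(2*22 - 2742)/(1353 - 2266) = -17*(44 - 2742)/(-913) = -(-45866)*(-1)/913 = -17*2698/913 = -45866/913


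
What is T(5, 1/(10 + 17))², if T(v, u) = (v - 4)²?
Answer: 1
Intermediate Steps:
T(v, u) = (-4 + v)²
T(5, 1/(10 + 17))² = ((-4 + 5)²)² = (1²)² = 1² = 1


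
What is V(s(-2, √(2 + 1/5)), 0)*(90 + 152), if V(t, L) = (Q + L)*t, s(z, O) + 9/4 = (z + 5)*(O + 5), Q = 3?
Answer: 18513/2 + 2178*√55/5 ≈ 12487.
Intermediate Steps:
s(z, O) = -9/4 + (5 + O)*(5 + z) (s(z, O) = -9/4 + (z + 5)*(O + 5) = -9/4 + (5 + z)*(5 + O) = -9/4 + (5 + O)*(5 + z))
V(t, L) = t*(3 + L) (V(t, L) = (3 + L)*t = t*(3 + L))
V(s(-2, √(2 + 1/5)), 0)*(90 + 152) = ((91/4 + 5*√(2 + 1/5) + 5*(-2) + √(2 + 1/5)*(-2))*(3 + 0))*(90 + 152) = ((91/4 + 5*√(2 + ⅕) - 10 + √(2 + ⅕)*(-2))*3)*242 = ((91/4 + 5*√(11/5) - 10 + √(11/5)*(-2))*3)*242 = ((91/4 + 5*(√55/5) - 10 + (√55/5)*(-2))*3)*242 = ((91/4 + √55 - 10 - 2*√55/5)*3)*242 = ((51/4 + 3*√55/5)*3)*242 = (153/4 + 9*√55/5)*242 = 18513/2 + 2178*√55/5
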